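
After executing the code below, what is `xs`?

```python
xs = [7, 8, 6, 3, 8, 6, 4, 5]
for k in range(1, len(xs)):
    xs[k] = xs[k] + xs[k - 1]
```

[7, 15, 21, 24, 32, 38, 42, 47]

k=1: xs[1] = 8+7 = 15 → [7, 15, 6, 3, 8, 6, 4, 5]
k=2: xs[2] = 6+15 = 21 → [7, 15, 21, 3, 8, 6, 4, 5]
k=3: xs[3] = 3+21 = 24 → [7, 15, 21, 24, 8, 6, 4, 5]
k=4: xs[4] = 8+24 = 32 → [7, 15, 21, 24, 32, 6, 4, 5]
k=5: xs[5] = 6+32 = 38 → [7, 15, 21, 24, 32, 38, 4, 5]
k=6: xs[6] = 4+38 = 42 → [7, 15, 21, 24, 32, 38, 42, 5]
k=7: xs[7] = 5+42 = 47 → [7, 15, 21, 24, 32, 38, 42, 47]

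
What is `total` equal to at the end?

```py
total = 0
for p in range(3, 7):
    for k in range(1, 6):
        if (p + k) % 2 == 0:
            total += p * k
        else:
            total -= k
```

p=3,k=1: even sum, total = 0+3 = 3
p=3,k=2: odd sum, total = 3-2 = 1
p=3,k=3: even sum, total = 1+9 = 10
p=3,k=4: odd sum, total = 10-4 = 6
p=3,k=5: even sum, total = 6+15 = 21
p=4,k=1: odd sum, total = 21-1 = 20
p=4,k=2: even sum, total = 20+8 = 28
p=4,k=3: odd sum, total = 28-3 = 25
p=4,k=4: even sum, total = 25+16 = 41
p=4,k=5: odd sum, total = 41-5 = 36
p=5,k=1: even sum, total = 36+5 = 41
p=5,k=2: odd sum, total = 41-2 = 39
p=5,k=3: even sum, total = 39+15 = 54
p=5,k=4: odd sum, total = 54-4 = 50
p=5,k=5: even sum, total = 50+25 = 75
p=6,k=1: odd sum, total = 75-1 = 74
p=6,k=2: even sum, total = 74+12 = 86
p=6,k=3: odd sum, total = 86-3 = 83
p=6,k=4: even sum, total = 83+24 = 107
p=6,k=5: odd sum, total = 107-5 = 102

102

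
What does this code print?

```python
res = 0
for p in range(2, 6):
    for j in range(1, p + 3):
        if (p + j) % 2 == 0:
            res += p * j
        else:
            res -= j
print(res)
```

136

p=2,j=1: odd sum, res = 0-1 = -1
p=2,j=2: even sum, res = (-1)+4 = 3
p=2,j=3: odd sum, res = 3-3 = 0
p=2,j=4: even sum, res = 0+8 = 8
p=3,j=1: even sum, res = 8+3 = 11
p=3,j=2: odd sum, res = 11-2 = 9
p=3,j=3: even sum, res = 9+9 = 18
p=3,j=4: odd sum, res = 18-4 = 14
p=3,j=5: even sum, res = 14+15 = 29
p=4,j=1: odd sum, res = 29-1 = 28
p=4,j=2: even sum, res = 28+8 = 36
p=4,j=3: odd sum, res = 36-3 = 33
p=4,j=4: even sum, res = 33+16 = 49
p=4,j=5: odd sum, res = 49-5 = 44
p=4,j=6: even sum, res = 44+24 = 68
p=5,j=1: even sum, res = 68+5 = 73
p=5,j=2: odd sum, res = 73-2 = 71
p=5,j=3: even sum, res = 71+15 = 86
p=5,j=4: odd sum, res = 86-4 = 82
p=5,j=5: even sum, res = 82+25 = 107
p=5,j=6: odd sum, res = 107-6 = 101
p=5,j=7: even sum, res = 101+35 = 136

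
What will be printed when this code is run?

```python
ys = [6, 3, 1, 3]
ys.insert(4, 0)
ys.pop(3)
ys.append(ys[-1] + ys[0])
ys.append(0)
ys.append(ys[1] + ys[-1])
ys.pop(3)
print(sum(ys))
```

insert 0 at 4 → [6, 3, 1, 3, 0]
pop(3) removes 3 → [6, 3, 1, 0]
append ys[-1]+ys[0] = 0+6 = 6 → [6, 3, 1, 0, 6]
append 0 → [6, 3, 1, 0, 6, 0]
append ys[1]+ys[-1] = 3+0 = 3 → [6, 3, 1, 0, 6, 0, 3]
pop(3) removes 0 → [6, 3, 1, 6, 0, 3]
sum = 19

19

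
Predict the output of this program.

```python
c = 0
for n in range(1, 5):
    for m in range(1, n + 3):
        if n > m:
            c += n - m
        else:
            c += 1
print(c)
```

22

n=1,m=1: not 1>1, c = 0+1 = 1
n=1,m=2: not 1>2, c = 1+1 = 2
n=1,m=3: not 1>3, c = 2+1 = 3
n=2,m=1: 2>1, c = 3+1 = 4
n=2,m=2: not 2>2, c = 4+1 = 5
n=2,m=3: not 2>3, c = 5+1 = 6
n=2,m=4: not 2>4, c = 6+1 = 7
n=3,m=1: 3>1, c = 7+2 = 9
n=3,m=2: 3>2, c = 9+1 = 10
n=3,m=3: not 3>3, c = 10+1 = 11
n=3,m=4: not 3>4, c = 11+1 = 12
n=3,m=5: not 3>5, c = 12+1 = 13
n=4,m=1: 4>1, c = 13+3 = 16
n=4,m=2: 4>2, c = 16+2 = 18
n=4,m=3: 4>3, c = 18+1 = 19
n=4,m=4: not 4>4, c = 19+1 = 20
n=4,m=5: not 4>5, c = 20+1 = 21
n=4,m=6: not 4>6, c = 21+1 = 22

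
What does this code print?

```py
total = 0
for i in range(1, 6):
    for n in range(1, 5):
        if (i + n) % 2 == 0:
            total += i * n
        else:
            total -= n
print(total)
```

i=1,n=1: even sum, total = 0+1 = 1
i=1,n=2: odd sum, total = 1-2 = -1
i=1,n=3: even sum, total = (-1)+3 = 2
i=1,n=4: odd sum, total = 2-4 = -2
i=2,n=1: odd sum, total = (-2)-1 = -3
i=2,n=2: even sum, total = (-3)+4 = 1
i=2,n=3: odd sum, total = 1-3 = -2
i=2,n=4: even sum, total = (-2)+8 = 6
i=3,n=1: even sum, total = 6+3 = 9
i=3,n=2: odd sum, total = 9-2 = 7
i=3,n=3: even sum, total = 7+9 = 16
i=3,n=4: odd sum, total = 16-4 = 12
i=4,n=1: odd sum, total = 12-1 = 11
i=4,n=2: even sum, total = 11+8 = 19
i=4,n=3: odd sum, total = 19-3 = 16
i=4,n=4: even sum, total = 16+16 = 32
i=5,n=1: even sum, total = 32+5 = 37
i=5,n=2: odd sum, total = 37-2 = 35
i=5,n=3: even sum, total = 35+15 = 50
i=5,n=4: odd sum, total = 50-4 = 46

46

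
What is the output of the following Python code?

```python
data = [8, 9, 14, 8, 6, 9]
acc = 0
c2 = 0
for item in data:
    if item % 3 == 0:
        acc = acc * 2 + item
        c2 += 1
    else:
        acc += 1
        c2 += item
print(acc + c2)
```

item=8: not %3==0, acc = 0+1 = 1; c2=8
item=9: %3==0, acc = 1*2+9 = 11; c2=9
item=14: not %3==0, acc = 11+1 = 12; c2=23
item=8: not %3==0, acc = 12+1 = 13; c2=31
item=6: %3==0, acc = 13*2+6 = 32; c2=32
item=9: %3==0, acc = 32*2+9 = 73; c2=33
acc+c2 = 73+33 = 106

106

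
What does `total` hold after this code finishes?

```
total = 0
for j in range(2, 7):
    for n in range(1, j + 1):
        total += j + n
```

j=2,n=1: total = 0+3 = 3
j=2,n=2: total = 3+4 = 7
j=3,n=1: total = 7+4 = 11
j=3,n=2: total = 11+5 = 16
j=3,n=3: total = 16+6 = 22
j=4,n=1: total = 22+5 = 27
j=4,n=2: total = 27+6 = 33
j=4,n=3: total = 33+7 = 40
j=4,n=4: total = 40+8 = 48
j=5,n=1: total = 48+6 = 54
j=5,n=2: total = 54+7 = 61
j=5,n=3: total = 61+8 = 69
j=5,n=4: total = 69+9 = 78
j=5,n=5: total = 78+10 = 88
j=6,n=1: total = 88+7 = 95
j=6,n=2: total = 95+8 = 103
j=6,n=3: total = 103+9 = 112
j=6,n=4: total = 112+10 = 122
j=6,n=5: total = 122+11 = 133
j=6,n=6: total = 133+12 = 145

145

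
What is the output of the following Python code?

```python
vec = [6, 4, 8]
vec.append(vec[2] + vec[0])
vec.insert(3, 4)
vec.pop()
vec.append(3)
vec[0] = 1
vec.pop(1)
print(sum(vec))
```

append vec[2]+vec[0] = 8+6 = 14 → [6, 4, 8, 14]
insert 4 at 3 → [6, 4, 8, 4, 14]
pop() removes 14 → [6, 4, 8, 4]
append 3 → [6, 4, 8, 4, 3]
vec[0] = 1 → [1, 4, 8, 4, 3]
pop(1) removes 4 → [1, 8, 4, 3]
sum = 16

16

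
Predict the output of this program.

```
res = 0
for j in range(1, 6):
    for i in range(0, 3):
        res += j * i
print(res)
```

45

j=1,i=0: res = 0+0 = 0
j=1,i=1: res = 0+1 = 1
j=1,i=2: res = 1+2 = 3
j=2,i=0: res = 3+0 = 3
j=2,i=1: res = 3+2 = 5
j=2,i=2: res = 5+4 = 9
j=3,i=0: res = 9+0 = 9
j=3,i=1: res = 9+3 = 12
j=3,i=2: res = 12+6 = 18
j=4,i=0: res = 18+0 = 18
j=4,i=1: res = 18+4 = 22
j=4,i=2: res = 22+8 = 30
j=5,i=0: res = 30+0 = 30
j=5,i=1: res = 30+5 = 35
j=5,i=2: res = 35+10 = 45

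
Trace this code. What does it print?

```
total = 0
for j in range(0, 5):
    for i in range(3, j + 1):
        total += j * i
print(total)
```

j=3,i=3: total = 0+9 = 9
j=4,i=3: total = 9+12 = 21
j=4,i=4: total = 21+16 = 37

37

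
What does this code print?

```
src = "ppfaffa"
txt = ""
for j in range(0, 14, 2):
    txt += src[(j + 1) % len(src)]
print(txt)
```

pafpffa

j=0: add src[1]='p' → 'p'
j=2: add src[3]='a' → 'pa'
j=4: add src[5]='f' → 'paf'
j=6: add src[0]='p' → 'pafp'
j=8: add src[2]='f' → 'pafpf'
j=10: add src[4]='f' → 'pafpff'
j=12: add src[6]='a' → 'pafpffa'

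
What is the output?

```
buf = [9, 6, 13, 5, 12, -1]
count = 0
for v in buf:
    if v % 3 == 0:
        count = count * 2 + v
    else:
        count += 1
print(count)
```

65

v=9: %3==0, count = 0*2+9 = 9
v=6: %3==0, count = 9*2+6 = 24
v=13: not %3==0, count = 24+1 = 25
v=5: not %3==0, count = 25+1 = 26
v=12: %3==0, count = 26*2+12 = 64
v=-1: not %3==0, count = 64+1 = 65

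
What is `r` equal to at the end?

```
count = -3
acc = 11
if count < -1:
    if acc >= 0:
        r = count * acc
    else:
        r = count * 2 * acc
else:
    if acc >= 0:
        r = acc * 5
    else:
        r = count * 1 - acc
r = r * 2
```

count=-3, acc=11
count < -1 is True; acc >= 0 is True
→ r = count * acc = -33
r = (-33)*2 = -66

-66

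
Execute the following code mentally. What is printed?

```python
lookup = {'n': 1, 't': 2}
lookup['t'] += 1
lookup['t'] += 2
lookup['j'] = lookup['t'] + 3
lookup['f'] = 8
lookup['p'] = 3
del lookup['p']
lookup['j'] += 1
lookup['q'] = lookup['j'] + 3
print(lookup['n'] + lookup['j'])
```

lookup['t'] = 2+1 = 3 → {'n': 1, 't': 3}
lookup['t'] = 3+2 = 5 → {'n': 1, 't': 5}
lookup['j'] = lookup['t']+3 = 8 → {'n': 1, 't': 5, 'j': 8}
lookup['f'] = 8 → {'n': 1, 't': 5, 'j': 8, 'f': 8}
lookup['p'] = 3 → {'n': 1, 't': 5, 'j': 8, 'f': 8, 'p': 3}
del 'p' → {'n': 1, 't': 5, 'j': 8, 'f': 8}
lookup['j'] = 8+1 = 9 → {'n': 1, 't': 5, 'j': 9, 'f': 8}
lookup['q'] = lookup['j']+3 = 12 → {'n': 1, 't': 5, 'j': 9, 'f': 8, 'q': 12}
lookup['n']+lookup['j'] = 1+9 = 10

10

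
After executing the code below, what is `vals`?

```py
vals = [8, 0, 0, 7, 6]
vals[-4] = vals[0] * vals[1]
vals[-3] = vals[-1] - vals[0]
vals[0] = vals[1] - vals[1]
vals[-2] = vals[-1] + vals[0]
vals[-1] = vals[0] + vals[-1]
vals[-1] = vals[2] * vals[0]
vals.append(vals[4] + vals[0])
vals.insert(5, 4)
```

[0, 0, -2, 6, 0, 4, 0]

vals[-4] = vals[0]*vals[1] = 8*0 = 0 → [8, 0, 0, 7, 6]
vals[-3] = vals[-1]-vals[0] = 6-8 = -2 → [8, 0, -2, 7, 6]
vals[0] = vals[1]-vals[1] = 0-0 = 0 → [0, 0, -2, 7, 6]
vals[-2] = vals[-1]+vals[0] = 6+0 = 6 → [0, 0, -2, 6, 6]
vals[-1] = vals[0]+vals[-1] = 0+6 = 6 → [0, 0, -2, 6, 6]
vals[-1] = vals[2]*vals[0] = (-2)*0 = 0 → [0, 0, -2, 6, 0]
append vals[4]+vals[0] = 0+0 = 0 → [0, 0, -2, 6, 0, 0]
insert 4 at 5 → [0, 0, -2, 6, 0, 4, 0]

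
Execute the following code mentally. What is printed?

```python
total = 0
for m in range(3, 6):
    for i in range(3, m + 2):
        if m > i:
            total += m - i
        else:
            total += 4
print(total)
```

28

m=3,i=3: not 3>3, total = 0+4 = 4
m=3,i=4: not 3>4, total = 4+4 = 8
m=4,i=3: 4>3, total = 8+1 = 9
m=4,i=4: not 4>4, total = 9+4 = 13
m=4,i=5: not 4>5, total = 13+4 = 17
m=5,i=3: 5>3, total = 17+2 = 19
m=5,i=4: 5>4, total = 19+1 = 20
m=5,i=5: not 5>5, total = 20+4 = 24
m=5,i=6: not 5>6, total = 24+4 = 28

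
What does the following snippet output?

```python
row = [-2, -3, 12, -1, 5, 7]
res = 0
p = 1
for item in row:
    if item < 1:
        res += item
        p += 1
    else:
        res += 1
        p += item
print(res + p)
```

25

item=-2: <1, res = 0+(-2) = -2; p=2
item=-3: <1, res = (-2)+(-3) = -5; p=3
item=12: not <1, res = (-5)+1 = -4; p=15
item=-1: <1, res = (-4)+(-1) = -5; p=16
item=5: not <1, res = (-5)+1 = -4; p=21
item=7: not <1, res = (-4)+1 = -3; p=28
res+p = (-3)+28 = 25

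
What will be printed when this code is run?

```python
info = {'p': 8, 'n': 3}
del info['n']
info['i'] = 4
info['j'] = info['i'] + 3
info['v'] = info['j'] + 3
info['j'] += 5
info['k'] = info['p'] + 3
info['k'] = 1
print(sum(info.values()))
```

del 'n' → {'p': 8}
info['i'] = 4 → {'p': 8, 'i': 4}
info['j'] = info['i']+3 = 7 → {'p': 8, 'i': 4, 'j': 7}
info['v'] = info['j']+3 = 10 → {'p': 8, 'i': 4, 'j': 7, 'v': 10}
info['j'] = 7+5 = 12 → {'p': 8, 'i': 4, 'j': 12, 'v': 10}
info['k'] = info['p']+3 = 11 → {'p': 8, 'i': 4, 'j': 12, 'v': 10, 'k': 11}
info['k'] = 1 → {'p': 8, 'i': 4, 'j': 12, 'v': 10, 'k': 1}
sum of values = 35

35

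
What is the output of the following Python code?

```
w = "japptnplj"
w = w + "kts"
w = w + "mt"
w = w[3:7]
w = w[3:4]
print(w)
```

+ 'kts' → 'japptnpljkts'
+ 'mt' → 'japptnpljktsmt'
slice [3:7] → 'ptnp'
slice [3:4] → 'p'

p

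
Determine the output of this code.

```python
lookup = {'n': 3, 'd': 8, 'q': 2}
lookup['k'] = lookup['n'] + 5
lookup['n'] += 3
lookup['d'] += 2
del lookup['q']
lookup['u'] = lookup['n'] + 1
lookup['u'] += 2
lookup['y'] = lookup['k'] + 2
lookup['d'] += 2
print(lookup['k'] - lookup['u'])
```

-1

lookup['k'] = lookup['n']+5 = 8 → {'n': 3, 'd': 8, 'q': 2, 'k': 8}
lookup['n'] = 3+3 = 6 → {'n': 6, 'd': 8, 'q': 2, 'k': 8}
lookup['d'] = 8+2 = 10 → {'n': 6, 'd': 10, 'q': 2, 'k': 8}
del 'q' → {'n': 6, 'd': 10, 'k': 8}
lookup['u'] = lookup['n']+1 = 7 → {'n': 6, 'd': 10, 'k': 8, 'u': 7}
lookup['u'] = 7+2 = 9 → {'n': 6, 'd': 10, 'k': 8, 'u': 9}
lookup['y'] = lookup['k']+2 = 10 → {'n': 6, 'd': 10, 'k': 8, 'u': 9, 'y': 10}
lookup['d'] = 10+2 = 12 → {'n': 6, 'd': 12, 'k': 8, 'u': 9, 'y': 10}
lookup['k']-lookup['u'] = 8-9 = -1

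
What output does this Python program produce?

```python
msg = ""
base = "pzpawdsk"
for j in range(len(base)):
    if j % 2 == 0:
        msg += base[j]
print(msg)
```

j=0: add 'p' → 'p'
j=1: skip
j=2: add 'p' → 'pp'
j=3: skip
j=4: add 'w' → 'ppw'
j=5: skip
j=6: add 's' → 'ppws'
j=7: skip

ppws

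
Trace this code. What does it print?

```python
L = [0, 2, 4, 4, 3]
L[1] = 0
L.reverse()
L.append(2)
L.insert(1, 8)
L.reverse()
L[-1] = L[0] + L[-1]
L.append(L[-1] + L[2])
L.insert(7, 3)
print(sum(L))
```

L[1] = 0 → [0, 0, 4, 4, 3]
reverse → [3, 4, 4, 0, 0]
append 2 → [3, 4, 4, 0, 0, 2]
insert 8 at 1 → [3, 8, 4, 4, 0, 0, 2]
reverse → [2, 0, 0, 4, 4, 8, 3]
L[-1] = L[0]+L[-1] = 2+3 = 5 → [2, 0, 0, 4, 4, 8, 5]
append L[-1]+L[2] = 5+0 = 5 → [2, 0, 0, 4, 4, 8, 5, 5]
insert 3 at 7 → [2, 0, 0, 4, 4, 8, 5, 3, 5]
sum = 31

31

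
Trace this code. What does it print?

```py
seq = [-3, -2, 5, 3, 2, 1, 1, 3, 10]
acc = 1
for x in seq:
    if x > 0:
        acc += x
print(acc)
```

26

x=-3: not >0
x=-2: not >0
x=5: >0, acc = 1+5 = 6
x=3: >0, acc = 6+3 = 9
x=2: >0, acc = 9+2 = 11
x=1: >0, acc = 11+1 = 12
x=1: >0, acc = 12+1 = 13
x=3: >0, acc = 13+3 = 16
x=10: >0, acc = 16+10 = 26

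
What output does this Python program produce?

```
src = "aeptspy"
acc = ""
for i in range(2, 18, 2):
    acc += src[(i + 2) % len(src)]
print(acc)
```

syetpaps

i=2: add src[4]='s' → 's'
i=4: add src[6]='y' → 'sy'
i=6: add src[1]='e' → 'sye'
i=8: add src[3]='t' → 'syet'
i=10: add src[5]='p' → 'syetp'
i=12: add src[0]='a' → 'syetpa'
i=14: add src[2]='p' → 'syetpap'
i=16: add src[4]='s' → 'syetpaps'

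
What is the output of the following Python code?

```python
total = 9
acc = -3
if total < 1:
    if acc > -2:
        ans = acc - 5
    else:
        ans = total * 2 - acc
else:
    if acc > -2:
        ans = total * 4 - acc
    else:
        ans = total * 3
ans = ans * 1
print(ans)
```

total=9, acc=-3
total < 1 is False; acc > -2 is False
→ ans = total * 3 = 27
ans = 27*1 = 27

27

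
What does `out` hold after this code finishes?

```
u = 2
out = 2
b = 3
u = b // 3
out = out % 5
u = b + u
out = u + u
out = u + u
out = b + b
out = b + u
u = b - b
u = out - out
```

u = 3//3 = 1
out = 2%5 = 2
u = 3+1 = 4
out = 4+4 = 8
out = 4+4 = 8
out = 3+3 = 6
out = 3+4 = 7
u = 3-3 = 0
u = 7-7 = 0

7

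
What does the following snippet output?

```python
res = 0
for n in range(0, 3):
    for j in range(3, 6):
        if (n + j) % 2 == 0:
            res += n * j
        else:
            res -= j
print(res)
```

-4

n=0,j=3: odd sum, res = 0-3 = -3
n=0,j=4: even sum, res = (-3)+0 = -3
n=0,j=5: odd sum, res = (-3)-5 = -8
n=1,j=3: even sum, res = (-8)+3 = -5
n=1,j=4: odd sum, res = (-5)-4 = -9
n=1,j=5: even sum, res = (-9)+5 = -4
n=2,j=3: odd sum, res = (-4)-3 = -7
n=2,j=4: even sum, res = (-7)+8 = 1
n=2,j=5: odd sum, res = 1-5 = -4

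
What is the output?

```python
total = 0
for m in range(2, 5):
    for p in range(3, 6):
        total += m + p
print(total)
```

63

m=2,p=3: total = 0+5 = 5
m=2,p=4: total = 5+6 = 11
m=2,p=5: total = 11+7 = 18
m=3,p=3: total = 18+6 = 24
m=3,p=4: total = 24+7 = 31
m=3,p=5: total = 31+8 = 39
m=4,p=3: total = 39+7 = 46
m=4,p=4: total = 46+8 = 54
m=4,p=5: total = 54+9 = 63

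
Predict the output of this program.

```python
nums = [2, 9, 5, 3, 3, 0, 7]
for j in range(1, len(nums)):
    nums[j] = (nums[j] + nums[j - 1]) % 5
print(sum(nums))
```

j=1: nums[1] = (9+2)%5 = 1 → [2, 1, 5, 3, 3, 0, 7]
j=2: nums[2] = (5+1)%5 = 1 → [2, 1, 1, 3, 3, 0, 7]
j=3: nums[3] = (3+1)%5 = 4 → [2, 1, 1, 4, 3, 0, 7]
j=4: nums[4] = (3+4)%5 = 2 → [2, 1, 1, 4, 2, 0, 7]
j=5: nums[5] = (0+2)%5 = 2 → [2, 1, 1, 4, 2, 2, 7]
j=6: nums[6] = (7+2)%5 = 4 → [2, 1, 1, 4, 2, 2, 4]
sum = 16

16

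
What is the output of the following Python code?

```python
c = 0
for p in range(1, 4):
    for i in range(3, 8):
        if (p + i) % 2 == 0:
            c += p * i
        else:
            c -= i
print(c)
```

45

p=1,i=3: even sum, c = 0+3 = 3
p=1,i=4: odd sum, c = 3-4 = -1
p=1,i=5: even sum, c = (-1)+5 = 4
p=1,i=6: odd sum, c = 4-6 = -2
p=1,i=7: even sum, c = (-2)+7 = 5
p=2,i=3: odd sum, c = 5-3 = 2
p=2,i=4: even sum, c = 2+8 = 10
p=2,i=5: odd sum, c = 10-5 = 5
p=2,i=6: even sum, c = 5+12 = 17
p=2,i=7: odd sum, c = 17-7 = 10
p=3,i=3: even sum, c = 10+9 = 19
p=3,i=4: odd sum, c = 19-4 = 15
p=3,i=5: even sum, c = 15+15 = 30
p=3,i=6: odd sum, c = 30-6 = 24
p=3,i=7: even sum, c = 24+21 = 45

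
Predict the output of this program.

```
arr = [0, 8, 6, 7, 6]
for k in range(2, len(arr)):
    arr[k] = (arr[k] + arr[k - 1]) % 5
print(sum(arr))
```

k=2: arr[2] = (6+8)%5 = 4 → [0, 8, 4, 7, 6]
k=3: arr[3] = (7+4)%5 = 1 → [0, 8, 4, 1, 6]
k=4: arr[4] = (6+1)%5 = 2 → [0, 8, 4, 1, 2]
sum = 15

15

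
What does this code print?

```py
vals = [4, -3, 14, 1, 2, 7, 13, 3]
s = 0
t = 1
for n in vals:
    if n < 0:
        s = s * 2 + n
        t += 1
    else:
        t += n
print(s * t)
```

-138

n=4: not <0; t=5
n=-3: <0, s = 0*2+(-3) = -3; t=6
n=14: not <0; t=20
n=1: not <0; t=21
n=2: not <0; t=23
n=7: not <0; t=30
n=13: not <0; t=43
n=3: not <0; t=46
s*t = (-3)*46 = -138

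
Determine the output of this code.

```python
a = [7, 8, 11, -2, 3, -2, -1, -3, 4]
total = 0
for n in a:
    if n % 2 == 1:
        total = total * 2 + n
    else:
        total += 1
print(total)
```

236

n=7: odd, total = 0*2+7 = 7
n=8: not odd, total = 7+1 = 8
n=11: odd, total = 8*2+11 = 27
n=-2: not odd, total = 27+1 = 28
n=3: odd, total = 28*2+3 = 59
n=-2: not odd, total = 59+1 = 60
n=-1: odd, total = 60*2+(-1) = 119
n=-3: odd, total = 119*2+(-3) = 235
n=4: not odd, total = 235+1 = 236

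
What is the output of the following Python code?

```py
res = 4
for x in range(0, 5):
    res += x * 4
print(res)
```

44

x=0: res = 4+0*4 = 4
x=1: res = 4+1*4 = 8
x=2: res = 8+2*4 = 16
x=3: res = 16+3*4 = 28
x=4: res = 28+4*4 = 44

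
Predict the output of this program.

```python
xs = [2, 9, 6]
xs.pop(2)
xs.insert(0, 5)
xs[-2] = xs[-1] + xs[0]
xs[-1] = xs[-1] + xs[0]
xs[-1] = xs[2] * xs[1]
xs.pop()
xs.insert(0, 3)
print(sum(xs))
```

22

pop(2) removes 6 → [2, 9]
insert 5 at 0 → [5, 2, 9]
xs[-2] = xs[-1]+xs[0] = 9+5 = 14 → [5, 14, 9]
xs[-1] = xs[-1]+xs[0] = 9+5 = 14 → [5, 14, 14]
xs[-1] = xs[2]*xs[1] = 14*14 = 196 → [5, 14, 196]
pop() removes 196 → [5, 14]
insert 3 at 0 → [3, 5, 14]
sum = 22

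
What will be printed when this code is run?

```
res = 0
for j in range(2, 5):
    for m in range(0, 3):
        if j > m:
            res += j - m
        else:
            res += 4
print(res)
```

j=2,m=0: 2>0, res = 0+2 = 2
j=2,m=1: 2>1, res = 2+1 = 3
j=2,m=2: not 2>2, res = 3+4 = 7
j=3,m=0: 3>0, res = 7+3 = 10
j=3,m=1: 3>1, res = 10+2 = 12
j=3,m=2: 3>2, res = 12+1 = 13
j=4,m=0: 4>0, res = 13+4 = 17
j=4,m=1: 4>1, res = 17+3 = 20
j=4,m=2: 4>2, res = 20+2 = 22

22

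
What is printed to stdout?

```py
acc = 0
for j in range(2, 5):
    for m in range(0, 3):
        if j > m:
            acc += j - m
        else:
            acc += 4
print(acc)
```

22

j=2,m=0: 2>0, acc = 0+2 = 2
j=2,m=1: 2>1, acc = 2+1 = 3
j=2,m=2: not 2>2, acc = 3+4 = 7
j=3,m=0: 3>0, acc = 7+3 = 10
j=3,m=1: 3>1, acc = 10+2 = 12
j=3,m=2: 3>2, acc = 12+1 = 13
j=4,m=0: 4>0, acc = 13+4 = 17
j=4,m=1: 4>1, acc = 17+3 = 20
j=4,m=2: 4>2, acc = 20+2 = 22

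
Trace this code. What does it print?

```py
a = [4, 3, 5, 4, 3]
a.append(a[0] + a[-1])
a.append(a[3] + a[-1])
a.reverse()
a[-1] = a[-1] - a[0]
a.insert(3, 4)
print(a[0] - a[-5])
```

append a[0]+a[-1] = 4+3 = 7 → [4, 3, 5, 4, 3, 7]
append a[3]+a[-1] = 4+7 = 11 → [4, 3, 5, 4, 3, 7, 11]
reverse → [11, 7, 3, 4, 5, 3, 4]
a[-1] = a[-1]-a[0] = 4-11 = -7 → [11, 7, 3, 4, 5, 3, -7]
insert 4 at 3 → [11, 7, 3, 4, 4, 5, 3, -7]
a[0]-a[-5] = 11-4 = 7

7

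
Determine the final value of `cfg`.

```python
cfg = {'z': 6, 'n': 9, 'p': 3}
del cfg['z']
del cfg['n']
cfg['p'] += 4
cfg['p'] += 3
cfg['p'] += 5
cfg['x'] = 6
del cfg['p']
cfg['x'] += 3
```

{'x': 9}

del 'z' → {'n': 9, 'p': 3}
del 'n' → {'p': 3}
cfg['p'] = 3+4 = 7 → {'p': 7}
cfg['p'] = 7+3 = 10 → {'p': 10}
cfg['p'] = 10+5 = 15 → {'p': 15}
cfg['x'] = 6 → {'p': 15, 'x': 6}
del 'p' → {'x': 6}
cfg['x'] = 6+3 = 9 → {'x': 9}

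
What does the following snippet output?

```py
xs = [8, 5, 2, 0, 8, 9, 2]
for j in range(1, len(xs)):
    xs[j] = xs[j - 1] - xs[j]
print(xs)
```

[8, 3, 1, 1, -7, -16, -18]

j=1: xs[1] = 8-5 = 3 → [8, 3, 2, 0, 8, 9, 2]
j=2: xs[2] = 3-2 = 1 → [8, 3, 1, 0, 8, 9, 2]
j=3: xs[3] = 1-0 = 1 → [8, 3, 1, 1, 8, 9, 2]
j=4: xs[4] = 1-8 = -7 → [8, 3, 1, 1, -7, 9, 2]
j=5: xs[5] = (-7)-9 = -16 → [8, 3, 1, 1, -7, -16, 2]
j=6: xs[6] = (-16)-2 = -18 → [8, 3, 1, 1, -7, -16, -18]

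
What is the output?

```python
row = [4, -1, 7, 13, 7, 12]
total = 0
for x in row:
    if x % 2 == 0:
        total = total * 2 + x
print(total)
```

x=4: even, total = 0*2+4 = 4
x=-1: not even
x=7: not even
x=13: not even
x=7: not even
x=12: even, total = 4*2+12 = 20

20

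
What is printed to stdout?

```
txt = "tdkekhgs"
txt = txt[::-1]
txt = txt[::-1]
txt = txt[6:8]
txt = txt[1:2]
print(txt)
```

s

reverse → 'sghkekdt'
reverse → 'tdkekhgs'
slice [6:8] → 'gs'
slice [1:2] → 's'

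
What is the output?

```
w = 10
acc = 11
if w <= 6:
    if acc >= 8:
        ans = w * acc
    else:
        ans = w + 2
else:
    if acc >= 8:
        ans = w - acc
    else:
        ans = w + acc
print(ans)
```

w=10, acc=11
w <= 6 is False; acc >= 8 is True
→ ans = w - acc = -1

-1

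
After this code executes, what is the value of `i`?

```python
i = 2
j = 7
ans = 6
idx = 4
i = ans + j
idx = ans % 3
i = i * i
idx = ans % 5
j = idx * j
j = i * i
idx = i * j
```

169

i = 6+7 = 13
idx = 6%3 = 0
i = 13*13 = 169
idx = 6%5 = 1
j = 1*7 = 7
j = 169*169 = 28561
idx = 169*28561 = 4826809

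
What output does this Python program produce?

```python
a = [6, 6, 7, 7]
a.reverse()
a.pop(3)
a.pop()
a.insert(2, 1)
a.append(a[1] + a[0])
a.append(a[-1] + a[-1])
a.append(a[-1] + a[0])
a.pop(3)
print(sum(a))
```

78

reverse → [7, 7, 6, 6]
pop(3) removes 6 → [7, 7, 6]
pop() removes 6 → [7, 7]
insert 1 at 2 → [7, 7, 1]
append a[1]+a[0] = 7+7 = 14 → [7, 7, 1, 14]
append a[-1]+a[-1] = 14+14 = 28 → [7, 7, 1, 14, 28]
append a[-1]+a[0] = 28+7 = 35 → [7, 7, 1, 14, 28, 35]
pop(3) removes 14 → [7, 7, 1, 28, 35]
sum = 78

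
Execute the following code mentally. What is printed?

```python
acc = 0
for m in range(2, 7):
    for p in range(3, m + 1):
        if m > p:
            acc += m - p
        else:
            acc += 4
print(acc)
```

m=3,p=3: not 3>3, acc = 0+4 = 4
m=4,p=3: 4>3, acc = 4+1 = 5
m=4,p=4: not 4>4, acc = 5+4 = 9
m=5,p=3: 5>3, acc = 9+2 = 11
m=5,p=4: 5>4, acc = 11+1 = 12
m=5,p=5: not 5>5, acc = 12+4 = 16
m=6,p=3: 6>3, acc = 16+3 = 19
m=6,p=4: 6>4, acc = 19+2 = 21
m=6,p=5: 6>5, acc = 21+1 = 22
m=6,p=6: not 6>6, acc = 22+4 = 26

26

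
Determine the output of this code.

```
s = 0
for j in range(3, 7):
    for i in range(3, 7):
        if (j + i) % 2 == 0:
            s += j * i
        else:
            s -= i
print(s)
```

j=3,i=3: even sum, s = 0+9 = 9
j=3,i=4: odd sum, s = 9-4 = 5
j=3,i=5: even sum, s = 5+15 = 20
j=3,i=6: odd sum, s = 20-6 = 14
j=4,i=3: odd sum, s = 14-3 = 11
j=4,i=4: even sum, s = 11+16 = 27
j=4,i=5: odd sum, s = 27-5 = 22
j=4,i=6: even sum, s = 22+24 = 46
j=5,i=3: even sum, s = 46+15 = 61
j=5,i=4: odd sum, s = 61-4 = 57
j=5,i=5: even sum, s = 57+25 = 82
j=5,i=6: odd sum, s = 82-6 = 76
j=6,i=3: odd sum, s = 76-3 = 73
j=6,i=4: even sum, s = 73+24 = 97
j=6,i=5: odd sum, s = 97-5 = 92
j=6,i=6: even sum, s = 92+36 = 128

128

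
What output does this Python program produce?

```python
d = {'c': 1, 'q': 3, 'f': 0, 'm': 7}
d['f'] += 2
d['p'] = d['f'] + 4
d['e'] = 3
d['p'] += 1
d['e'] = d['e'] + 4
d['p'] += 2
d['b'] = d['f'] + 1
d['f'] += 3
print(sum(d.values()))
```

d['f'] = 0+2 = 2 → {'c': 1, 'q': 3, 'f': 2, 'm': 7}
d['p'] = d['f']+4 = 6 → {'c': 1, 'q': 3, 'f': 2, 'm': 7, 'p': 6}
d['e'] = 3 → {'c': 1, 'q': 3, 'f': 2, 'm': 7, 'p': 6, 'e': 3}
d['p'] = 6+1 = 7 → {'c': 1, 'q': 3, 'f': 2, 'm': 7, 'p': 7, 'e': 3}
d['e'] = d['e']+4 = 7 → {'c': 1, 'q': 3, 'f': 2, 'm': 7, 'p': 7, 'e': 7}
d['p'] = 7+2 = 9 → {'c': 1, 'q': 3, 'f': 2, 'm': 7, 'p': 9, 'e': 7}
d['b'] = d['f']+1 = 3 → {'c': 1, 'q': 3, 'f': 2, 'm': 7, 'p': 9, 'e': 7, 'b': 3}
d['f'] = 2+3 = 5 → {'c': 1, 'q': 3, 'f': 5, 'm': 7, 'p': 9, 'e': 7, 'b': 3}
sum of values = 35

35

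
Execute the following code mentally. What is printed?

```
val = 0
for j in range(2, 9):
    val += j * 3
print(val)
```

105

j=2: val = 0+2*3 = 6
j=3: val = 6+3*3 = 15
j=4: val = 15+4*3 = 27
j=5: val = 27+5*3 = 42
j=6: val = 42+6*3 = 60
j=7: val = 60+7*3 = 81
j=8: val = 81+8*3 = 105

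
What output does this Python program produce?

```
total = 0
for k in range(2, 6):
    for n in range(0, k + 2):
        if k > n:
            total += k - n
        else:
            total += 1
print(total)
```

k=2,n=0: 2>0, total = 0+2 = 2
k=2,n=1: 2>1, total = 2+1 = 3
k=2,n=2: not 2>2, total = 3+1 = 4
k=2,n=3: not 2>3, total = 4+1 = 5
k=3,n=0: 3>0, total = 5+3 = 8
k=3,n=1: 3>1, total = 8+2 = 10
k=3,n=2: 3>2, total = 10+1 = 11
k=3,n=3: not 3>3, total = 11+1 = 12
k=3,n=4: not 3>4, total = 12+1 = 13
k=4,n=0: 4>0, total = 13+4 = 17
k=4,n=1: 4>1, total = 17+3 = 20
k=4,n=2: 4>2, total = 20+2 = 22
k=4,n=3: 4>3, total = 22+1 = 23
k=4,n=4: not 4>4, total = 23+1 = 24
k=4,n=5: not 4>5, total = 24+1 = 25
k=5,n=0: 5>0, total = 25+5 = 30
k=5,n=1: 5>1, total = 30+4 = 34
k=5,n=2: 5>2, total = 34+3 = 37
k=5,n=3: 5>3, total = 37+2 = 39
k=5,n=4: 5>4, total = 39+1 = 40
k=5,n=5: not 5>5, total = 40+1 = 41
k=5,n=6: not 5>6, total = 41+1 = 42

42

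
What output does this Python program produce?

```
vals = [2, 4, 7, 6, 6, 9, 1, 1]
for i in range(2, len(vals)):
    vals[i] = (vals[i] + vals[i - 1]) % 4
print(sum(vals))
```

16

i=2: vals[2] = (7+4)%4 = 3 → [2, 4, 3, 6, 6, 9, 1, 1]
i=3: vals[3] = (6+3)%4 = 1 → [2, 4, 3, 1, 6, 9, 1, 1]
i=4: vals[4] = (6+1)%4 = 3 → [2, 4, 3, 1, 3, 9, 1, 1]
i=5: vals[5] = (9+3)%4 = 0 → [2, 4, 3, 1, 3, 0, 1, 1]
i=6: vals[6] = (1+0)%4 = 1 → [2, 4, 3, 1, 3, 0, 1, 1]
i=7: vals[7] = (1+1)%4 = 2 → [2, 4, 3, 1, 3, 0, 1, 2]
sum = 16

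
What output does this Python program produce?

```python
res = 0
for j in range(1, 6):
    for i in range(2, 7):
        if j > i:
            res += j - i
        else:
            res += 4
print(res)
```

j=1,i=2: not 1>2, res = 0+4 = 4
j=1,i=3: not 1>3, res = 4+4 = 8
j=1,i=4: not 1>4, res = 8+4 = 12
j=1,i=5: not 1>5, res = 12+4 = 16
j=1,i=6: not 1>6, res = 16+4 = 20
j=2,i=2: not 2>2, res = 20+4 = 24
j=2,i=3: not 2>3, res = 24+4 = 28
j=2,i=4: not 2>4, res = 28+4 = 32
j=2,i=5: not 2>5, res = 32+4 = 36
j=2,i=6: not 2>6, res = 36+4 = 40
j=3,i=2: 3>2, res = 40+1 = 41
j=3,i=3: not 3>3, res = 41+4 = 45
j=3,i=4: not 3>4, res = 45+4 = 49
j=3,i=5: not 3>5, res = 49+4 = 53
j=3,i=6: not 3>6, res = 53+4 = 57
j=4,i=2: 4>2, res = 57+2 = 59
j=4,i=3: 4>3, res = 59+1 = 60
j=4,i=4: not 4>4, res = 60+4 = 64
j=4,i=5: not 4>5, res = 64+4 = 68
j=4,i=6: not 4>6, res = 68+4 = 72
j=5,i=2: 5>2, res = 72+3 = 75
j=5,i=3: 5>3, res = 75+2 = 77
j=5,i=4: 5>4, res = 77+1 = 78
j=5,i=5: not 5>5, res = 78+4 = 82
j=5,i=6: not 5>6, res = 82+4 = 86

86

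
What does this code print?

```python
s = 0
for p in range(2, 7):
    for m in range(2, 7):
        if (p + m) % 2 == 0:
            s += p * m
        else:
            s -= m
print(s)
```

160

p=2,m=2: even sum, s = 0+4 = 4
p=2,m=3: odd sum, s = 4-3 = 1
p=2,m=4: even sum, s = 1+8 = 9
p=2,m=5: odd sum, s = 9-5 = 4
p=2,m=6: even sum, s = 4+12 = 16
p=3,m=2: odd sum, s = 16-2 = 14
p=3,m=3: even sum, s = 14+9 = 23
p=3,m=4: odd sum, s = 23-4 = 19
p=3,m=5: even sum, s = 19+15 = 34
p=3,m=6: odd sum, s = 34-6 = 28
p=4,m=2: even sum, s = 28+8 = 36
p=4,m=3: odd sum, s = 36-3 = 33
p=4,m=4: even sum, s = 33+16 = 49
p=4,m=5: odd sum, s = 49-5 = 44
p=4,m=6: even sum, s = 44+24 = 68
p=5,m=2: odd sum, s = 68-2 = 66
p=5,m=3: even sum, s = 66+15 = 81
p=5,m=4: odd sum, s = 81-4 = 77
p=5,m=5: even sum, s = 77+25 = 102
p=5,m=6: odd sum, s = 102-6 = 96
p=6,m=2: even sum, s = 96+12 = 108
p=6,m=3: odd sum, s = 108-3 = 105
p=6,m=4: even sum, s = 105+24 = 129
p=6,m=5: odd sum, s = 129-5 = 124
p=6,m=6: even sum, s = 124+36 = 160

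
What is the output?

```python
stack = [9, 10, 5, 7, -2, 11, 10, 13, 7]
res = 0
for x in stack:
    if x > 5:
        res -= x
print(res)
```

-67

x=9: >5, res = 0-9 = -9
x=10: >5, res = (-9)-10 = -19
x=5: not >5
x=7: >5, res = (-19)-7 = -26
x=-2: not >5
x=11: >5, res = (-26)-11 = -37
x=10: >5, res = (-37)-10 = -47
x=13: >5, res = (-47)-13 = -60
x=7: >5, res = (-60)-7 = -67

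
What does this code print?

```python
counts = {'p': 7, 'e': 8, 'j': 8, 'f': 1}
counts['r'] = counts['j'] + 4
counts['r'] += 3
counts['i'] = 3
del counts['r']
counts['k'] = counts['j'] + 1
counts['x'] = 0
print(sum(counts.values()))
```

36

counts['r'] = counts['j']+4 = 12 → {'p': 7, 'e': 8, 'j': 8, 'f': 1, 'r': 12}
counts['r'] = 12+3 = 15 → {'p': 7, 'e': 8, 'j': 8, 'f': 1, 'r': 15}
counts['i'] = 3 → {'p': 7, 'e': 8, 'j': 8, 'f': 1, 'r': 15, 'i': 3}
del 'r' → {'p': 7, 'e': 8, 'j': 8, 'f': 1, 'i': 3}
counts['k'] = counts['j']+1 = 9 → {'p': 7, 'e': 8, 'j': 8, 'f': 1, 'i': 3, 'k': 9}
counts['x'] = 0 → {'p': 7, 'e': 8, 'j': 8, 'f': 1, 'i': 3, 'k': 9, 'x': 0}
sum of values = 36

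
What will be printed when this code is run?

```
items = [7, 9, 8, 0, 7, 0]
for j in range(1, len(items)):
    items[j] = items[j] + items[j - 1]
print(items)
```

j=1: items[1] = 9+7 = 16 → [7, 16, 8, 0, 7, 0]
j=2: items[2] = 8+16 = 24 → [7, 16, 24, 0, 7, 0]
j=3: items[3] = 0+24 = 24 → [7, 16, 24, 24, 7, 0]
j=4: items[4] = 7+24 = 31 → [7, 16, 24, 24, 31, 0]
j=5: items[5] = 0+31 = 31 → [7, 16, 24, 24, 31, 31]

[7, 16, 24, 24, 31, 31]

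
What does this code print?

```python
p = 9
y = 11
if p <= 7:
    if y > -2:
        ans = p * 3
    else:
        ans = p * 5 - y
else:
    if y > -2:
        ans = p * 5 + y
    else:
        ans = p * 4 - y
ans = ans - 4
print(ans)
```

p=9, y=11
p <= 7 is False; y > -2 is True
→ ans = p * 5 + y = 56
ans = 56-4 = 52

52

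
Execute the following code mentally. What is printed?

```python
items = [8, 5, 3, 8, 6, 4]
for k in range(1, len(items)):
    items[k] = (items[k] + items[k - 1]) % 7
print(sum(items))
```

27

k=1: items[1] = (5+8)%7 = 6 → [8, 6, 3, 8, 6, 4]
k=2: items[2] = (3+6)%7 = 2 → [8, 6, 2, 8, 6, 4]
k=3: items[3] = (8+2)%7 = 3 → [8, 6, 2, 3, 6, 4]
k=4: items[4] = (6+3)%7 = 2 → [8, 6, 2, 3, 2, 4]
k=5: items[5] = (4+2)%7 = 6 → [8, 6, 2, 3, 2, 6]
sum = 27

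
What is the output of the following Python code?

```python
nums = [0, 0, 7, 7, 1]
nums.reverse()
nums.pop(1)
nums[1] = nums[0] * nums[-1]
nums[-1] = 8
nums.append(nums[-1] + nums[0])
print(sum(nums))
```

18

reverse → [1, 7, 7, 0, 0]
pop(1) removes 7 → [1, 7, 0, 0]
nums[1] = nums[0]*nums[-1] = 1*0 = 0 → [1, 0, 0, 0]
nums[-1] = 8 → [1, 0, 0, 8]
append nums[-1]+nums[0] = 8+1 = 9 → [1, 0, 0, 8, 9]
sum = 18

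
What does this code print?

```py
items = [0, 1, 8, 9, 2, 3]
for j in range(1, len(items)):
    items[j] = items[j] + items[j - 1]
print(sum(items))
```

j=1: items[1] = 1+0 = 1 → [0, 1, 8, 9, 2, 3]
j=2: items[2] = 8+1 = 9 → [0, 1, 9, 9, 2, 3]
j=3: items[3] = 9+9 = 18 → [0, 1, 9, 18, 2, 3]
j=4: items[4] = 2+18 = 20 → [0, 1, 9, 18, 20, 3]
j=5: items[5] = 3+20 = 23 → [0, 1, 9, 18, 20, 23]
sum = 71

71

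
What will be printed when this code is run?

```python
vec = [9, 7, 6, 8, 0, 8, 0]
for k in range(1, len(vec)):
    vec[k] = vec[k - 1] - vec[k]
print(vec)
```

k=1: vec[1] = 9-7 = 2 → [9, 2, 6, 8, 0, 8, 0]
k=2: vec[2] = 2-6 = -4 → [9, 2, -4, 8, 0, 8, 0]
k=3: vec[3] = (-4)-8 = -12 → [9, 2, -4, -12, 0, 8, 0]
k=4: vec[4] = (-12)-0 = -12 → [9, 2, -4, -12, -12, 8, 0]
k=5: vec[5] = (-12)-8 = -20 → [9, 2, -4, -12, -12, -20, 0]
k=6: vec[6] = (-20)-0 = -20 → [9, 2, -4, -12, -12, -20, -20]

[9, 2, -4, -12, -12, -20, -20]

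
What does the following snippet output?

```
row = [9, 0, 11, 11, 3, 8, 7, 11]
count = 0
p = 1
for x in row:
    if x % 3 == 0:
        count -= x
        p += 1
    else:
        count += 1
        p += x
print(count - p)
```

-59

x=9: %3==0, count = 0-9 = -9; p=2
x=0: %3==0, count = (-9)-0 = -9; p=3
x=11: not %3==0, count = (-9)+1 = -8; p=14
x=11: not %3==0, count = (-8)+1 = -7; p=25
x=3: %3==0, count = (-7)-3 = -10; p=26
x=8: not %3==0, count = (-10)+1 = -9; p=34
x=7: not %3==0, count = (-9)+1 = -8; p=41
x=11: not %3==0, count = (-8)+1 = -7; p=52
count-p = (-7)-52 = -59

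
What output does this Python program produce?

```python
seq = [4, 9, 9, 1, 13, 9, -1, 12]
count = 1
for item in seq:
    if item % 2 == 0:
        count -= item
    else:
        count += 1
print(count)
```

-9

item=4: even, count = 1-4 = -3
item=9: not even, count = (-3)+1 = -2
item=9: not even, count = (-2)+1 = -1
item=1: not even, count = (-1)+1 = 0
item=13: not even, count = 0+1 = 1
item=9: not even, count = 1+1 = 2
item=-1: not even, count = 2+1 = 3
item=12: even, count = 3-12 = -9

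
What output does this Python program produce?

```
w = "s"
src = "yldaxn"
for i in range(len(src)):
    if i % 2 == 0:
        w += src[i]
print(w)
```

i=0: add 'y' → 'sy'
i=1: skip
i=2: add 'd' → 'syd'
i=3: skip
i=4: add 'x' → 'sydx'
i=5: skip

sydx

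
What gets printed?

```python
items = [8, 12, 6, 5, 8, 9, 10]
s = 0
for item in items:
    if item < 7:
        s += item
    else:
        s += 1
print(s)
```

16

item=8: not <7, s = 0+1 = 1
item=12: not <7, s = 1+1 = 2
item=6: <7, s = 2+6 = 8
item=5: <7, s = 8+5 = 13
item=8: not <7, s = 13+1 = 14
item=9: not <7, s = 14+1 = 15
item=10: not <7, s = 15+1 = 16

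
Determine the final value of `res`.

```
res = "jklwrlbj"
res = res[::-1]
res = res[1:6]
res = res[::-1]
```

reverse → 'jblrwlkj'
slice [1:6] → 'blrwl'
reverse → 'lwrlb'

'lwrlb'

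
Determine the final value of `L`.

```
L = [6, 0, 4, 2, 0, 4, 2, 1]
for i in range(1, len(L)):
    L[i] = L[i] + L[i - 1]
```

[6, 6, 10, 12, 12, 16, 18, 19]

i=1: L[1] = 0+6 = 6 → [6, 6, 4, 2, 0, 4, 2, 1]
i=2: L[2] = 4+6 = 10 → [6, 6, 10, 2, 0, 4, 2, 1]
i=3: L[3] = 2+10 = 12 → [6, 6, 10, 12, 0, 4, 2, 1]
i=4: L[4] = 0+12 = 12 → [6, 6, 10, 12, 12, 4, 2, 1]
i=5: L[5] = 4+12 = 16 → [6, 6, 10, 12, 12, 16, 2, 1]
i=6: L[6] = 2+16 = 18 → [6, 6, 10, 12, 12, 16, 18, 1]
i=7: L[7] = 1+18 = 19 → [6, 6, 10, 12, 12, 16, 18, 19]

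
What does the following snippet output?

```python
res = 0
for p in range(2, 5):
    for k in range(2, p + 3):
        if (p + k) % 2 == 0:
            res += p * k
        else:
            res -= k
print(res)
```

p=2,k=2: even sum, res = 0+4 = 4
p=2,k=3: odd sum, res = 4-3 = 1
p=2,k=4: even sum, res = 1+8 = 9
p=3,k=2: odd sum, res = 9-2 = 7
p=3,k=3: even sum, res = 7+9 = 16
p=3,k=4: odd sum, res = 16-4 = 12
p=3,k=5: even sum, res = 12+15 = 27
p=4,k=2: even sum, res = 27+8 = 35
p=4,k=3: odd sum, res = 35-3 = 32
p=4,k=4: even sum, res = 32+16 = 48
p=4,k=5: odd sum, res = 48-5 = 43
p=4,k=6: even sum, res = 43+24 = 67

67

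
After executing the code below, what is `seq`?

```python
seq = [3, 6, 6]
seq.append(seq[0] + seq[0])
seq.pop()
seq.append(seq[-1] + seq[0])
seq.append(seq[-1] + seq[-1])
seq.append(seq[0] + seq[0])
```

append seq[0]+seq[0] = 3+3 = 6 → [3, 6, 6, 6]
pop() removes 6 → [3, 6, 6]
append seq[-1]+seq[0] = 6+3 = 9 → [3, 6, 6, 9]
append seq[-1]+seq[-1] = 9+9 = 18 → [3, 6, 6, 9, 18]
append seq[0]+seq[0] = 3+3 = 6 → [3, 6, 6, 9, 18, 6]

[3, 6, 6, 9, 18, 6]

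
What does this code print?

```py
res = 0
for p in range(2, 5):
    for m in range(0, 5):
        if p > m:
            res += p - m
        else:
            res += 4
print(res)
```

43

p=2,m=0: 2>0, res = 0+2 = 2
p=2,m=1: 2>1, res = 2+1 = 3
p=2,m=2: not 2>2, res = 3+4 = 7
p=2,m=3: not 2>3, res = 7+4 = 11
p=2,m=4: not 2>4, res = 11+4 = 15
p=3,m=0: 3>0, res = 15+3 = 18
p=3,m=1: 3>1, res = 18+2 = 20
p=3,m=2: 3>2, res = 20+1 = 21
p=3,m=3: not 3>3, res = 21+4 = 25
p=3,m=4: not 3>4, res = 25+4 = 29
p=4,m=0: 4>0, res = 29+4 = 33
p=4,m=1: 4>1, res = 33+3 = 36
p=4,m=2: 4>2, res = 36+2 = 38
p=4,m=3: 4>3, res = 38+1 = 39
p=4,m=4: not 4>4, res = 39+4 = 43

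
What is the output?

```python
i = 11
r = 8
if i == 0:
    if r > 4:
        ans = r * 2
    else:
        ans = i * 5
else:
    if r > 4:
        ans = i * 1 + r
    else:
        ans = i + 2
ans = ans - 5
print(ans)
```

i=11, r=8
i == 0 is False; r > 4 is True
→ ans = i * 1 + r = 19
ans = 19-5 = 14

14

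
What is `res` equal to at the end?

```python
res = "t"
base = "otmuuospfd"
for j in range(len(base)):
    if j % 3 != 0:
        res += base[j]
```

j=0: skip
j=1: add 't' → 'tt'
j=2: add 'm' → 'ttm'
j=3: skip
j=4: add 'u' → 'ttmu'
j=5: add 'o' → 'ttmuo'
j=6: skip
j=7: add 'p' → 'ttmuop'
j=8: add 'f' → 'ttmuopf'
j=9: skip

'ttmuopf'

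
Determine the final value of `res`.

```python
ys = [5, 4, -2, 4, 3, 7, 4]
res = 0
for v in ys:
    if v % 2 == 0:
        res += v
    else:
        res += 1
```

13

v=5: not even, res = 0+1 = 1
v=4: even, res = 1+4 = 5
v=-2: even, res = 5+(-2) = 3
v=4: even, res = 3+4 = 7
v=3: not even, res = 7+1 = 8
v=7: not even, res = 8+1 = 9
v=4: even, res = 9+4 = 13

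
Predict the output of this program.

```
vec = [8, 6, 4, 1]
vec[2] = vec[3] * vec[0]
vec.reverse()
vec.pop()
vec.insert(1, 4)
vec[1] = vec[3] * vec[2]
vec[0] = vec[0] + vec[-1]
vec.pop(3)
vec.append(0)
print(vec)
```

vec[2] = vec[3]*vec[0] = 1*8 = 8 → [8, 6, 8, 1]
reverse → [1, 8, 6, 8]
pop() removes 8 → [1, 8, 6]
insert 4 at 1 → [1, 4, 8, 6]
vec[1] = vec[3]*vec[2] = 6*8 = 48 → [1, 48, 8, 6]
vec[0] = vec[0]+vec[-1] = 1+6 = 7 → [7, 48, 8, 6]
pop(3) removes 6 → [7, 48, 8]
append 0 → [7, 48, 8, 0]

[7, 48, 8, 0]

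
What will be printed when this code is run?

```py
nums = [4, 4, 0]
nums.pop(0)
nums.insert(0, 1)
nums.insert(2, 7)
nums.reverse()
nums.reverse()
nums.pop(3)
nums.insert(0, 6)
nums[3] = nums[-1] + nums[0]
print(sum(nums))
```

24

pop(0) removes 4 → [4, 0]
insert 1 at 0 → [1, 4, 0]
insert 7 at 2 → [1, 4, 7, 0]
reverse → [0, 7, 4, 1]
reverse → [1, 4, 7, 0]
pop(3) removes 0 → [1, 4, 7]
insert 6 at 0 → [6, 1, 4, 7]
nums[3] = nums[-1]+nums[0] = 7+6 = 13 → [6, 1, 4, 13]
sum = 24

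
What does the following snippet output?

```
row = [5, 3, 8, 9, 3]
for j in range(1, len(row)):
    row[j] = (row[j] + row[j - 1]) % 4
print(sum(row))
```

j=1: row[1] = (3+5)%4 = 0 → [5, 0, 8, 9, 3]
j=2: row[2] = (8+0)%4 = 0 → [5, 0, 0, 9, 3]
j=3: row[3] = (9+0)%4 = 1 → [5, 0, 0, 1, 3]
j=4: row[4] = (3+1)%4 = 0 → [5, 0, 0, 1, 0]
sum = 6

6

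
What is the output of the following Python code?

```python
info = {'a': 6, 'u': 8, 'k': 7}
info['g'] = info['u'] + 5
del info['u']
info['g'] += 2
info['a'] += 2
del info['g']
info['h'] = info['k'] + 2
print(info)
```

{'a': 8, 'k': 7, 'h': 9}

info['g'] = info['u']+5 = 13 → {'a': 6, 'u': 8, 'k': 7, 'g': 13}
del 'u' → {'a': 6, 'k': 7, 'g': 13}
info['g'] = 13+2 = 15 → {'a': 6, 'k': 7, 'g': 15}
info['a'] = 6+2 = 8 → {'a': 8, 'k': 7, 'g': 15}
del 'g' → {'a': 8, 'k': 7}
info['h'] = info['k']+2 = 9 → {'a': 8, 'k': 7, 'h': 9}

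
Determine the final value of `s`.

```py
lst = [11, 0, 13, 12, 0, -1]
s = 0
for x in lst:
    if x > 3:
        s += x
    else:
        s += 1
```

39

x=11: >3, s = 0+11 = 11
x=0: not >3, s = 11+1 = 12
x=13: >3, s = 12+13 = 25
x=12: >3, s = 25+12 = 37
x=0: not >3, s = 37+1 = 38
x=-1: not >3, s = 38+1 = 39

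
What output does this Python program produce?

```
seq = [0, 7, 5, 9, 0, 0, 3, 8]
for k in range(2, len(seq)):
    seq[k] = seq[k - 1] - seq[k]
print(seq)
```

k=2: seq[2] = 7-5 = 2 → [0, 7, 2, 9, 0, 0, 3, 8]
k=3: seq[3] = 2-9 = -7 → [0, 7, 2, -7, 0, 0, 3, 8]
k=4: seq[4] = (-7)-0 = -7 → [0, 7, 2, -7, -7, 0, 3, 8]
k=5: seq[5] = (-7)-0 = -7 → [0, 7, 2, -7, -7, -7, 3, 8]
k=6: seq[6] = (-7)-3 = -10 → [0, 7, 2, -7, -7, -7, -10, 8]
k=7: seq[7] = (-10)-8 = -18 → [0, 7, 2, -7, -7, -7, -10, -18]

[0, 7, 2, -7, -7, -7, -10, -18]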